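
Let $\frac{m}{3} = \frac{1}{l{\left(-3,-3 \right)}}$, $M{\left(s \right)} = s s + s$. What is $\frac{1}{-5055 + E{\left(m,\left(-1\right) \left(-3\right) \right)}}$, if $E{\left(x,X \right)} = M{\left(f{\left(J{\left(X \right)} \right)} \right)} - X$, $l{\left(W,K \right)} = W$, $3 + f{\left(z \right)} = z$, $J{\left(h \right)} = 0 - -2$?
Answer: $- \frac{1}{5058} \approx -0.00019771$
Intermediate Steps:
$J{\left(h \right)} = 2$ ($J{\left(h \right)} = 0 + 2 = 2$)
$f{\left(z \right)} = -3 + z$
$M{\left(s \right)} = s + s^{2}$ ($M{\left(s \right)} = s^{2} + s = s + s^{2}$)
$m = -1$ ($m = \frac{3}{-3} = 3 \left(- \frac{1}{3}\right) = -1$)
$E{\left(x,X \right)} = - X$ ($E{\left(x,X \right)} = \left(-3 + 2\right) \left(1 + \left(-3 + 2\right)\right) - X = - (1 - 1) - X = \left(-1\right) 0 - X = 0 - X = - X$)
$\frac{1}{-5055 + E{\left(m,\left(-1\right) \left(-3\right) \right)}} = \frac{1}{-5055 - \left(-1\right) \left(-3\right)} = \frac{1}{-5055 - 3} = \frac{1}{-5058} = - \frac{1}{5058}$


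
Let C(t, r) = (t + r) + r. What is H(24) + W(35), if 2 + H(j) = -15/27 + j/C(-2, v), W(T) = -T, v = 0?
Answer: -446/9 ≈ -49.556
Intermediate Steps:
C(t, r) = t + 2*r (C(t, r) = (r + t) + r = t + 2*r)
H(j) = -23/9 - j/2 (H(j) = -2 + (-15/27 + j/(-2 + 2*0)) = -2 + (-15*1/27 + j/(-2 + 0)) = -2 + (-5/9 + j/(-2)) = -2 + (-5/9 + j*(-½)) = -2 + (-5/9 - j/2) = -23/9 - j/2)
H(24) + W(35) = (-23/9 - ½*24) - 1*35 = (-23/9 - 12) - 35 = -131/9 - 35 = -446/9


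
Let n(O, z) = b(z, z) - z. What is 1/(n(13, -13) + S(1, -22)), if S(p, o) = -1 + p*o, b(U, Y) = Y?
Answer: -1/23 ≈ -0.043478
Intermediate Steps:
n(O, z) = 0 (n(O, z) = z - z = 0)
S(p, o) = -1 + o*p
1/(n(13, -13) + S(1, -22)) = 1/(0 + (-1 - 22*1)) = 1/(0 + (-1 - 22)) = 1/(0 - 23) = 1/(-23) = -1/23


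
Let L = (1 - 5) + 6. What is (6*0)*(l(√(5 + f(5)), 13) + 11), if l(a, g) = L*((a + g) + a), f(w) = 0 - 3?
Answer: 0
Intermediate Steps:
f(w) = -3
L = 2 (L = -4 + 6 = 2)
l(a, g) = 2*g + 4*a (l(a, g) = 2*((a + g) + a) = 2*(g + 2*a) = 2*g + 4*a)
(6*0)*(l(√(5 + f(5)), 13) + 11) = (6*0)*((2*13 + 4*√(5 - 3)) + 11) = 0*((26 + 4*√2) + 11) = 0*(37 + 4*√2) = 0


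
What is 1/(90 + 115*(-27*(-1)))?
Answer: 1/3195 ≈ 0.00031299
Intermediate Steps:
1/(90 + 115*(-27*(-1))) = 1/(90 + 115*27) = 1/(90 + 3105) = 1/3195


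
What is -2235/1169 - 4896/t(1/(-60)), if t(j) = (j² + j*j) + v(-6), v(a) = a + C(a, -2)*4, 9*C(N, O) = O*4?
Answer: 54305415/106379 ≈ 510.49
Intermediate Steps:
C(N, O) = 4*O/9 (C(N, O) = (O*4)/9 = (4*O)/9 = 4*O/9)
v(a) = -32/9 + a (v(a) = a + ((4/9)*(-2))*4 = a - 8/9*4 = a - 32/9 = -32/9 + a)
t(j) = -86/9 + 2*j² (t(j) = (j² + j*j) + (-32/9 - 6) = (j² + j²) - 86/9 = 2*j² - 86/9 = -86/9 + 2*j²)
-2235/1169 - 4896/t(1/(-60)) = -2235/1169 - 4896/(-86/9 + 2*(1/(-60))²) = -2235*1/1169 - 4896/(-86/9 + 2*(-1/60)²) = -2235/1169 - 4896/(-86/9 + 2*(1/3600)) = -2235/1169 - 4896/(-86/9 + 1/1800) = -2235/1169 - 4896/(-1911/200) = -2235/1169 - 4896*(-200/1911) = -2235/1169 + 326400/637 = 54305415/106379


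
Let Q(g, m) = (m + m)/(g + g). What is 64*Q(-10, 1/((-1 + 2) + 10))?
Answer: -32/55 ≈ -0.58182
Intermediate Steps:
Q(g, m) = m/g (Q(g, m) = (2*m)/((2*g)) = (2*m)*(1/(2*g)) = m/g)
64*Q(-10, 1/((-1 + 2) + 10)) = 64*(1/(((-1 + 2) + 10)*(-10))) = 64*(-⅒/(1 + 10)) = 64*(-⅒/11) = 64*((1/11)*(-⅒)) = 64*(-1/110) = -32/55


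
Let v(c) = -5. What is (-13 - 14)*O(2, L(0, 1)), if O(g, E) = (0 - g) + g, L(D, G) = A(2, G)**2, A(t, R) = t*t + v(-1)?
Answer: 0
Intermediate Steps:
A(t, R) = -5 + t**2 (A(t, R) = t*t - 5 = t**2 - 5 = -5 + t**2)
L(D, G) = 1 (L(D, G) = (-5 + 2**2)**2 = (-5 + 4)**2 = (-1)**2 = 1)
O(g, E) = 0 (O(g, E) = -g + g = 0)
(-13 - 14)*O(2, L(0, 1)) = (-13 - 14)*0 = -27*0 = 0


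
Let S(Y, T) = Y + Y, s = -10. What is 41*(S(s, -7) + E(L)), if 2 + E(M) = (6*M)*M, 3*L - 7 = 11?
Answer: 7954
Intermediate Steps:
L = 6 (L = 7/3 + (1/3)*11 = 7/3 + 11/3 = 6)
S(Y, T) = 2*Y
E(M) = -2 + 6*M**2 (E(M) = -2 + (6*M)*M = -2 + 6*M**2)
41*(S(s, -7) + E(L)) = 41*(2*(-10) + (-2 + 6*6**2)) = 41*(-20 + (-2 + 6*36)) = 41*(-20 + (-2 + 216)) = 41*(-20 + 214) = 41*194 = 7954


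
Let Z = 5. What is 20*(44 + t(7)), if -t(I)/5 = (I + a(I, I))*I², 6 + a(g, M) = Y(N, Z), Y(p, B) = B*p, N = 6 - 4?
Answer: -53020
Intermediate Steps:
N = 2
a(g, M) = 4 (a(g, M) = -6 + 5*2 = -6 + 10 = 4)
t(I) = -5*I²*(4 + I) (t(I) = -5*(I + 4)*I² = -5*(4 + I)*I² = -5*I²*(4 + I))
20*(44 + t(7)) = 20*(44 + 5*7²*(-4 - 1*7)) = 20*(44 + 5*49*(-4 - 7)) = 20*(44 + 5*49*(-11)) = 20*(44 - 2695) = 20*(-2651) = -53020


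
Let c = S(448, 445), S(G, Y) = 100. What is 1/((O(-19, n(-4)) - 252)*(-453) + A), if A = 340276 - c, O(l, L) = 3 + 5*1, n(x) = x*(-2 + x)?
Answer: 1/450708 ≈ 2.2187e-6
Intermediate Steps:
c = 100
O(l, L) = 8 (O(l, L) = 3 + 5 = 8)
A = 340176 (A = 340276 - 1*100 = 340276 - 100 = 340176)
1/((O(-19, n(-4)) - 252)*(-453) + A) = 1/((8 - 252)*(-453) + 340176) = 1/(-244*(-453) + 340176) = 1/(110532 + 340176) = 1/450708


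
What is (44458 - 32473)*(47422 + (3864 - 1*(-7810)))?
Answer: 708265560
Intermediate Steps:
(44458 - 32473)*(47422 + (3864 - 1*(-7810))) = 11985*(47422 + (3864 + 7810)) = 11985*(47422 + 11674) = 11985*59096 = 708265560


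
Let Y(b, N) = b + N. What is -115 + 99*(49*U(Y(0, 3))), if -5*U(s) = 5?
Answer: -4966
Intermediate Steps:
Y(b, N) = N + b
U(s) = -1 (U(s) = -⅕*5 = -1)
-115 + 99*(49*U(Y(0, 3))) = -115 + 99*(49*(-1)) = -115 + 99*(-49) = -115 - 4851 = -4966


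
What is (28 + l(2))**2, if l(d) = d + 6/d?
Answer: 1089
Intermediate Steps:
(28 + l(2))**2 = (28 + (2 + 6/2))**2 = (28 + (2 + 6*(1/2)))**2 = (28 + (2 + 3))**2 = (28 + 5)**2 = 33**2 = 1089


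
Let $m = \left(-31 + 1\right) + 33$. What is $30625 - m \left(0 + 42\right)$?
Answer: $30499$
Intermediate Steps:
$m = 3$ ($m = -30 + 33 = 3$)
$30625 - m \left(0 + 42\right) = 30625 - 3 \left(0 + 42\right) = 30625 - 3 \cdot 42 = 30625 - 126 = 30499$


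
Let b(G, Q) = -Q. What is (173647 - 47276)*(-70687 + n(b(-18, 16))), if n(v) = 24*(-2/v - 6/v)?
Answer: -8931270425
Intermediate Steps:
n(v) = -192/v (n(v) = 24*(-8/v) = -192/v)
(173647 - 47276)*(-70687 + n(b(-18, 16))) = (173647 - 47276)*(-70687 - 192/((-1*16))) = 126371*(-70687 - 192/(-16)) = 126371*(-70687 - 192*(-1/16)) = 126371*(-70687 + 12) = 126371*(-70675) = -8931270425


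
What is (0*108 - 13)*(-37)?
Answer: 481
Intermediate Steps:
(0*108 - 13)*(-37) = (0 - 13)*(-37) = -13*(-37) = 481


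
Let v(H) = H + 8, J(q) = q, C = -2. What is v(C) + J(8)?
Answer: 14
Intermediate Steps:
v(H) = 8 + H
v(C) + J(8) = (8 - 2) + 8 = 6 + 8 = 14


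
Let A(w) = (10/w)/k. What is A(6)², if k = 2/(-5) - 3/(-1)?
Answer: 625/1521 ≈ 0.41091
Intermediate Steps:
k = 13/5 (k = 2*(-⅕) - 3*(-1) = -⅖ + 3 = 13/5 ≈ 2.6000)
A(w) = 50/(13*w) (A(w) = (10/w)/(13/5) = (10/w)*(5/13) = 50/(13*w))
A(6)² = ((50/13)/6)² = ((50/13)*(⅙))² = (25/39)² = 625/1521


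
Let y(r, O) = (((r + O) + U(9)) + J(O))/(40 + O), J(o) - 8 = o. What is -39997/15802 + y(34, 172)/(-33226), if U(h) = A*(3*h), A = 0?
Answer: -70435361959/27826974356 ≈ -2.5312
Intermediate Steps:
J(o) = 8 + o
U(h) = 0 (U(h) = 0*(3*h) = 0)
y(r, O) = (8 + r + 2*O)/(40 + O) (y(r, O) = (((r + O) + 0) + (8 + O))/(40 + O) = (((O + r) + 0) + (8 + O))/(40 + O) = ((O + r) + (8 + O))/(40 + O) = (8 + r + 2*O)/(40 + O))
-39997/15802 + y(34, 172)/(-33226) = -39997/15802 + ((8 + 34 + 2*172)/(40 + 172))/(-33226) = -39997*1/15802 + ((8 + 34 + 344)/212)*(-1/33226) = -39997/15802 + ((1/212)*386)*(-1/33226) = -39997/15802 + (193/106)*(-1/33226) = -39997/15802 - 193/3521956 = -70435361959/27826974356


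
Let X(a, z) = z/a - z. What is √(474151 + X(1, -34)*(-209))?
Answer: √474151 ≈ 688.59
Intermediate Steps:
X(a, z) = -z + z/a
√(474151 + X(1, -34)*(-209)) = √(474151 + (-1*(-34) - 34/1)*(-209)) = √(474151 + (34 - 34*1)*(-209)) = √(474151 + (34 - 34)*(-209)) = √(474151 + 0*(-209)) = √(474151 + 0) = √474151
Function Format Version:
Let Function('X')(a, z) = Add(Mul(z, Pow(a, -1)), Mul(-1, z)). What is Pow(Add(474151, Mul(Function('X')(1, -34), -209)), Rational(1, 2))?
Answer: Pow(474151, Rational(1, 2)) ≈ 688.59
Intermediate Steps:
Function('X')(a, z) = Add(Mul(-1, z), Mul(z, Pow(a, -1)))
Pow(Add(474151, Mul(Function('X')(1, -34), -209)), Rational(1, 2)) = Pow(Add(474151, Mul(Add(Mul(-1, -34), Mul(-34, Pow(1, -1))), -209)), Rational(1, 2)) = Pow(Add(474151, Mul(Add(34, Mul(-34, 1)), -209)), Rational(1, 2)) = Pow(Add(474151, Mul(Add(34, -34), -209)), Rational(1, 2)) = Pow(Add(474151, Mul(0, -209)), Rational(1, 2)) = Pow(Add(474151, 0), Rational(1, 2)) = Pow(474151, Rational(1, 2))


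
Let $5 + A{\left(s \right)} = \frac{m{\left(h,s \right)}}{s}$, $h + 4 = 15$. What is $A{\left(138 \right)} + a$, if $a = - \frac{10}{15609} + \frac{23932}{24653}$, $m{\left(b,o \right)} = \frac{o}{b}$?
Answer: $- \frac{1515752720}{384808677} \approx -3.939$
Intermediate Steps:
$h = 11$ ($h = -4 + 15 = 11$)
$a = \frac{373308058}{384808677}$ ($a = \left(-10\right) \frac{1}{15609} + 23932 \cdot \frac{1}{24653} = - \frac{10}{15609} + \frac{23932}{24653} = \frac{373308058}{384808677} \approx 0.97011$)
$A{\left(s \right)} = - \frac{54}{11}$ ($A{\left(s \right)} = -5 + \frac{s \frac{1}{11}}{s} = -5 + \frac{\frac{1}{11} s}{s} = -5 + \frac{1}{11} = - \frac{54}{11}$)
$A{\left(138 \right)} + a = - \frac{54}{11} + \frac{373308058}{384808677} = - \frac{1515752720}{384808677}$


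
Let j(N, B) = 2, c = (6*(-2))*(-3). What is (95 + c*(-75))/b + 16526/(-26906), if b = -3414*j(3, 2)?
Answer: -21374699/91857084 ≈ -0.23270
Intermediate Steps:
c = 36 (c = -12*(-3) = 36)
b = -6828 (b = -3414*2 = -1*6828 = -6828)
(95 + c*(-75))/b + 16526/(-26906) = (95 + 36*(-75))/(-6828) + 16526/(-26906) = (95 - 2700)*(-1/6828) + 16526*(-1/26906) = -2605*(-1/6828) - 8263/13453 = 2605/6828 - 8263/13453 = -21374699/91857084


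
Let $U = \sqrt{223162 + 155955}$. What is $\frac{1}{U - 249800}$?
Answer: $- \frac{249800}{62399660883} - \frac{\sqrt{379117}}{62399660883} \approx -4.0131 \cdot 10^{-6}$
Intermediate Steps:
$U = \sqrt{379117} \approx 615.72$
$\frac{1}{U - 249800} = \frac{1}{\sqrt{379117} - 249800} = \frac{1}{-249800 + \sqrt{379117}}$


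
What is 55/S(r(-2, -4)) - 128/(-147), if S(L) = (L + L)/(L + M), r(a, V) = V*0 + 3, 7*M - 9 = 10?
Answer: 7828/147 ≈ 53.252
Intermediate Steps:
M = 19/7 (M = 9/7 + (1/7)*10 = 9/7 + 10/7 = 19/7 ≈ 2.7143)
r(a, V) = 3 (r(a, V) = 0 + 3 = 3)
S(L) = 2*L/(19/7 + L) (S(L) = (L + L)/(L + 19/7) = (2*L)/(19/7 + L) = 2*L/(19/7 + L))
55/S(r(-2, -4)) - 128/(-147) = 55/((14*3/(19 + 7*3))) - 128/(-147) = 55/((14*3/(19 + 21))) - 128*(-1/147) = 55/((14*3/40)) + 128/147 = 55/((14*3*(1/40))) + 128/147 = 55/(21/20) + 128/147 = 55*(20/21) + 128/147 = 1100/21 + 128/147 = 7828/147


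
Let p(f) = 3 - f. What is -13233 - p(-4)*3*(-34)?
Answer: -12519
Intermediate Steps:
-13233 - p(-4)*3*(-34) = -13233 - (3 - 1*(-4))*3*(-34) = -13233 - (3 + 4)*3*(-34) = -13233 - 7*3*(-34) = -13233 - 21*(-34) = -13233 - 1*(-714) = -13233 + 714 = -12519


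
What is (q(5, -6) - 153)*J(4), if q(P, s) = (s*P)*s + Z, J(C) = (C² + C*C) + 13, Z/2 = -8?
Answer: 495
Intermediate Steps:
Z = -16 (Z = 2*(-8) = -16)
J(C) = 13 + 2*C² (J(C) = (C² + C²) + 13 = 2*C² + 13 = 13 + 2*C²)
q(P, s) = -16 + P*s² (q(P, s) = (s*P)*s - 16 = (P*s)*s - 16 = P*s² - 16 = -16 + P*s²)
(q(5, -6) - 153)*J(4) = ((-16 + 5*(-6)²) - 153)*(13 + 2*4²) = ((-16 + 5*36) - 153)*(13 + 2*16) = ((-16 + 180) - 153)*(13 + 32) = (164 - 153)*45 = 11*45 = 495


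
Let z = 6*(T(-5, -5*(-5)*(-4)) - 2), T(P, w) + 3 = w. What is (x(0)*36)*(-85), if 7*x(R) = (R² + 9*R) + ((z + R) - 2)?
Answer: 1933920/7 ≈ 2.7627e+5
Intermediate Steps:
T(P, w) = -3 + w
z = -630 (z = 6*((-3 - 5*(-5)*(-4)) - 2) = 6*((-3 + 25*(-4)) - 2) = 6*((-3 - 100) - 2) = 6*(-103 - 2) = 6*(-105) = -630)
x(R) = -632/7 + R²/7 + 10*R/7 (x(R) = ((R² + 9*R) + ((-630 + R) - 2))/7 = ((R² + 9*R) + (-632 + R))/7 = (-632 + R² + 10*R)/7 = -632/7 + R²/7 + 10*R/7)
(x(0)*36)*(-85) = ((-632/7 + (⅐)*0² + (10/7)*0)*36)*(-85) = ((-632/7 + (⅐)*0 + 0)*36)*(-85) = ((-632/7 + 0 + 0)*36)*(-85) = -632/7*36*(-85) = -22752/7*(-85) = 1933920/7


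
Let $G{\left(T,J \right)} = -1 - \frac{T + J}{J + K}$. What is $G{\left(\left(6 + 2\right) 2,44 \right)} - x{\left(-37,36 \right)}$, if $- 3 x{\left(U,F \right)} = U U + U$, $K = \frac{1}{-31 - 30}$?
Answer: $\frac{1184909}{2683} \approx 441.64$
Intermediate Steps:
$K = - \frac{1}{61}$ ($K = \frac{1}{-61} = - \frac{1}{61} \approx -0.016393$)
$x{\left(U,F \right)} = - \frac{U}{3} - \frac{U^{2}}{3}$ ($x{\left(U,F \right)} = - \frac{U U + U}{3} = - \frac{U^{2} + U}{3} = - \frac{U + U^{2}}{3} = - \frac{U}{3} - \frac{U^{2}}{3}$)
$G{\left(T,J \right)} = -1 - \frac{J + T}{- \frac{1}{61} + J}$ ($G{\left(T,J \right)} = -1 - \frac{T + J}{J - \frac{1}{61}} = -1 - \frac{J + T}{- \frac{1}{61} + J}$)
$G{\left(\left(6 + 2\right) 2,44 \right)} - x{\left(-37,36 \right)} = \frac{1 - 5368 - 61 \left(6 + 2\right) 2}{-1 + 61 \cdot 44} - \left(- \frac{1}{3}\right) \left(-37\right) \left(1 - 37\right) = \frac{1 - 5368 - 61 \cdot 8 \cdot 2}{-1 + 2684} - \left(- \frac{1}{3}\right) \left(-37\right) \left(-36\right) = \frac{1 - 5368 - 976}{2683} - -444 = \frac{1 - 5368 - 976}{2683} + 444 = \frac{1}{2683} \left(-6343\right) + 444 = - \frac{6343}{2683} + 444 = \frac{1184909}{2683}$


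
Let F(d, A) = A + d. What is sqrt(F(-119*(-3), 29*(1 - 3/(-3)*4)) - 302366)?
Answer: 2*I*sqrt(75466) ≈ 549.42*I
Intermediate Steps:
sqrt(F(-119*(-3), 29*(1 - 3/(-3)*4)) - 302366) = sqrt((29*(1 - 3/(-3)*4) - 119*(-3)) - 302366) = sqrt((29*(1 - 3*(-1/3)*4) + 357) - 302366) = sqrt((29*(1 + 1*4) + 357) - 302366) = sqrt((29*(1 + 4) + 357) - 302366) = sqrt((29*5 + 357) - 302366) = sqrt((145 + 357) - 302366) = sqrt(502 - 302366) = sqrt(-301864) = 2*I*sqrt(75466)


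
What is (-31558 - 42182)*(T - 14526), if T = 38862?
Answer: -1794536640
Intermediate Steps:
(-31558 - 42182)*(T - 14526) = (-31558 - 42182)*(38862 - 14526) = -73740*24336 = -1794536640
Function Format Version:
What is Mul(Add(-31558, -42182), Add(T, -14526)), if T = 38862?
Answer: -1794536640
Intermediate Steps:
Mul(Add(-31558, -42182), Add(T, -14526)) = Mul(Add(-31558, -42182), Add(38862, -14526)) = Mul(-73740, 24336) = -1794536640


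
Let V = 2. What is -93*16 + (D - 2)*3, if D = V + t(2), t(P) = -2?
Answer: -1494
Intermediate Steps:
D = 0 (D = 2 - 2 = 0)
-93*16 + (D - 2)*3 = -93*16 + (0 - 2)*3 = -1488 - 2*3 = -1488 - 6 = -1494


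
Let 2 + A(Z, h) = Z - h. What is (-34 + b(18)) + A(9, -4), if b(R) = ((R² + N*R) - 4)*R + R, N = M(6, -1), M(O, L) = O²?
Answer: 17419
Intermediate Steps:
A(Z, h) = -2 + Z - h (A(Z, h) = -2 + (Z - h) = -2 + Z - h)
N = 36 (N = 6² = 36)
b(R) = R + R*(-4 + R² + 36*R) (b(R) = ((R² + 36*R) - 4)*R + R = (-4 + R² + 36*R)*R + R = R*(-4 + R² + 36*R) + R = R + R*(-4 + R² + 36*R))
(-34 + b(18)) + A(9, -4) = (-34 + 18*(-3 + 18² + 36*18)) + (-2 + 9 - 1*(-4)) = (-34 + 18*(-3 + 324 + 648)) + (-2 + 9 + 4) = (-34 + 18*969) + 11 = (-34 + 17442) + 11 = 17408 + 11 = 17419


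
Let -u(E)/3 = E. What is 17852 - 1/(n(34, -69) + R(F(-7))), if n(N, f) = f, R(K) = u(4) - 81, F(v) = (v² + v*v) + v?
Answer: 2892025/162 ≈ 17852.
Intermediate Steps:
u(E) = -3*E
F(v) = v + 2*v² (F(v) = (v² + v²) + v = 2*v² + v = v + 2*v²)
R(K) = -93 (R(K) = -3*4 - 81 = -12 - 81 = -93)
17852 - 1/(n(34, -69) + R(F(-7))) = 17852 - 1/(-69 - 93) = 17852 - 1/(-162) = 17852 - 1*(-1/162) = 17852 + 1/162 = 2892025/162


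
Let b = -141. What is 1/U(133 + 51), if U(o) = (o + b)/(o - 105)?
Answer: 79/43 ≈ 1.8372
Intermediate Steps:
U(o) = (-141 + o)/(-105 + o) (U(o) = (o - 141)/(o - 105) = (-141 + o)/(-105 + o))
1/U(133 + 51) = 1/((-141 + (133 + 51))/(-105 + (133 + 51))) = 1/((-141 + 184)/(-105 + 184)) = 1/(43/79) = 79/43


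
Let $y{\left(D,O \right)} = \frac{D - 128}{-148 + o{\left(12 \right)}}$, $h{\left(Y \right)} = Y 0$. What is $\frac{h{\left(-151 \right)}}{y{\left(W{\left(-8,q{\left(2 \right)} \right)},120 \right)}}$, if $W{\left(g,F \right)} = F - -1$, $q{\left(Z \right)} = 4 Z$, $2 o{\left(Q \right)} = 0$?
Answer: $0$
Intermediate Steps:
$o{\left(Q \right)} = 0$ ($o{\left(Q \right)} = \frac{1}{2} \cdot 0 = 0$)
$h{\left(Y \right)} = 0$
$W{\left(g,F \right)} = 1 + F$ ($W{\left(g,F \right)} = F + 1 = 1 + F$)
$y{\left(D,O \right)} = \frac{32}{37} - \frac{D}{148}$ ($y{\left(D,O \right)} = \frac{D - 128}{-148 + 0} = \frac{-128 + D}{-148} = \left(-128 + D\right) \left(- \frac{1}{148}\right) = \frac{32}{37} - \frac{D}{148}$)
$\frac{h{\left(-151 \right)}}{y{\left(W{\left(-8,q{\left(2 \right)} \right)},120 \right)}} = \frac{0}{\frac{32}{37} - \frac{1 + 4 \cdot 2}{148}} = \frac{0}{\frac{32}{37} - \frac{1 + 8}{148}} = \frac{0}{\frac{32}{37} - \frac{9}{148}} = \frac{0}{\frac{119}{148}} = 0 \cdot \frac{148}{119} = 0$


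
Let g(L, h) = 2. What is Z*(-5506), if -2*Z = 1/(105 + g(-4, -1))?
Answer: 2753/107 ≈ 25.729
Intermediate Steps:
Z = -1/214 (Z = -1/(2*(105 + 2)) = -1/2/107 = -1/2*1/107 = -1/214 ≈ -0.0046729)
Z*(-5506) = -1/214*(-5506) = 2753/107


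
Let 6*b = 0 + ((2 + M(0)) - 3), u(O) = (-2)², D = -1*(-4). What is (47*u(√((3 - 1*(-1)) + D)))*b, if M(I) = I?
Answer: -94/3 ≈ -31.333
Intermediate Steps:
D = 4
u(O) = 4
b = -⅙ (b = (0 + ((2 + 0) - 3))/6 = (0 + (2 - 3))/6 = (0 - 1)/6 = (⅙)*(-1) = -⅙ ≈ -0.16667)
(47*u(√((3 - 1*(-1)) + D)))*b = (47*4)*(-⅙) = 188*(-⅙) = -94/3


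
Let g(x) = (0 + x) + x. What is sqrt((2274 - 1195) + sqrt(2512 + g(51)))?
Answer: sqrt(1079 + sqrt(2614)) ≈ 33.617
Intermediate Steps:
g(x) = 2*x (g(x) = x + x = 2*x)
sqrt((2274 - 1195) + sqrt(2512 + g(51))) = sqrt((2274 - 1195) + sqrt(2512 + 2*51)) = sqrt(1079 + sqrt(2512 + 102)) = sqrt(1079 + sqrt(2614))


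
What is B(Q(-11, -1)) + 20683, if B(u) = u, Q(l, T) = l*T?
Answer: 20694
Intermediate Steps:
Q(l, T) = T*l
B(Q(-11, -1)) + 20683 = -1*(-11) + 20683 = 11 + 20683 = 20694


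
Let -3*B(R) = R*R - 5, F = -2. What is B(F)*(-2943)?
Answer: -981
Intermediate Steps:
B(R) = 5/3 - R²/3 (B(R) = -(R*R - 5)/3 = -(R² - 5)/3 = -(-5 + R²)/3 = 5/3 - R²/3)
B(F)*(-2943) = (5/3 - ⅓*(-2)²)*(-2943) = (5/3 - ⅓*4)*(-2943) = (5/3 - 4/3)*(-2943) = (⅓)*(-2943) = -981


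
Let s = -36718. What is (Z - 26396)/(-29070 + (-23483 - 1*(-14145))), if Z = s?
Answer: 31557/19204 ≈ 1.6433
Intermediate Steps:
Z = -36718
(Z - 26396)/(-29070 + (-23483 - 1*(-14145))) = (-36718 - 26396)/(-29070 + (-23483 - 1*(-14145))) = -63114/(-29070 + (-23483 + 14145)) = -63114/(-29070 - 9338) = -63114/(-38408) = -63114*(-1/38408) = 31557/19204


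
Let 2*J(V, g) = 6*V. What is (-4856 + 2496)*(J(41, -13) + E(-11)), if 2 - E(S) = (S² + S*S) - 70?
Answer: 110920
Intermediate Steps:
J(V, g) = 3*V (J(V, g) = (6*V)/2 = 3*V)
E(S) = 72 - 2*S² (E(S) = 2 - ((S² + S*S) - 70) = 2 - ((S² + S²) - 70) = 2 - (2*S² - 70) = 2 - (-70 + 2*S²) = 2 + (70 - 2*S²) = 72 - 2*S²)
(-4856 + 2496)*(J(41, -13) + E(-11)) = (-4856 + 2496)*(3*41 + (72 - 2*(-11)²)) = -2360*(123 + (72 - 2*121)) = -2360*(123 + (72 - 242)) = -2360*(123 - 170) = -2360*(-47) = 110920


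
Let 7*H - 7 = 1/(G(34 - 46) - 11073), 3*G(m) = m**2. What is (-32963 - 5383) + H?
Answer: -2959275376/77175 ≈ -38345.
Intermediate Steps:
G(m) = m**2/3
H = 77174/77175 (H = 1 + 1/(7*((34 - 46)**2/3 - 11073)) = 1 + 1/(7*((1/3)*(-12)**2 - 11073)) = 1 + 1/(7*((1/3)*144 - 11073)) = 1 + 1/(7*(48 - 11073)) = 1 + (1/7)/(-11025) = 1 + (1/7)*(-1/11025) = 1 - 1/77175 = 77174/77175 ≈ 0.99999)
(-32963 - 5383) + H = (-32963 - 5383) + 77174/77175 = -38346 + 77174/77175 = -2959275376/77175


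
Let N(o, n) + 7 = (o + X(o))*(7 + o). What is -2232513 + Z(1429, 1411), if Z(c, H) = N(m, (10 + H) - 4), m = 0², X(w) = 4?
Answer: -2232492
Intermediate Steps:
m = 0
N(o, n) = -7 + (4 + o)*(7 + o) (N(o, n) = -7 + (o + 4)*(7 + o) = -7 + (4 + o)*(7 + o))
Z(c, H) = 21 (Z(c, H) = 21 + 0² + 11*0 = 21 + 0 + 0 = 21)
-2232513 + Z(1429, 1411) = -2232513 + 21 = -2232492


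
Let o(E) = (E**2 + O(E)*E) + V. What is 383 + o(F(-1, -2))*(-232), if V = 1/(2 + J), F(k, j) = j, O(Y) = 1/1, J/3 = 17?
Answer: -4525/53 ≈ -85.377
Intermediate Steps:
J = 51 (J = 3*17 = 51)
O(Y) = 1
V = 1/53 (V = 1/(2 + 51) = 1/53 ≈ 0.018868)
o(E) = 1/53 + E + E**2 (o(E) = (E**2 + 1*E) + 1/53 = (E**2 + E) + 1/53 = (E + E**2) + 1/53 = 1/53 + E + E**2)
383 + o(F(-1, -2))*(-232) = 383 + (1/53 - 2 + (-2)**2)*(-232) = 383 + (1/53 - 2 + 4)*(-232) = 383 + (107/53)*(-232) = 383 - 24824/53 = -4525/53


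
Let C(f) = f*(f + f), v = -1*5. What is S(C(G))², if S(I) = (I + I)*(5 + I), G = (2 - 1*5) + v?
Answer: 1159266304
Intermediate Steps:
v = -5
G = -8 (G = (2 - 1*5) - 5 = (2 - 5) - 5 = -3 - 5 = -8)
C(f) = 2*f² (C(f) = f*(2*f) = 2*f²)
S(I) = 2*I*(5 + I) (S(I) = (2*I)*(5 + I) = 2*I*(5 + I))
S(C(G))² = (2*(2*(-8)²)*(5 + 2*(-8)²))² = (2*(2*64)*(5 + 2*64))² = (2*128*(5 + 128))² = (2*128*133)² = 34048² = 1159266304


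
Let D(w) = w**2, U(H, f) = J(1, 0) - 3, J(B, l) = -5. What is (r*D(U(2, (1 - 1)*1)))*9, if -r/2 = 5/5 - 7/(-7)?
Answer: -2304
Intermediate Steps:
U(H, f) = -8 (U(H, f) = -5 - 3 = -8)
r = -4 (r = -2*(5/5 - 7/(-7)) = -2*(5*(1/5) - 7*(-1/7)) = -2*(1 + 1) = -2*2 = -4)
(r*D(U(2, (1 - 1)*1)))*9 = -4*(-8)**2*9 = -4*64*9 = -256*9 = -2304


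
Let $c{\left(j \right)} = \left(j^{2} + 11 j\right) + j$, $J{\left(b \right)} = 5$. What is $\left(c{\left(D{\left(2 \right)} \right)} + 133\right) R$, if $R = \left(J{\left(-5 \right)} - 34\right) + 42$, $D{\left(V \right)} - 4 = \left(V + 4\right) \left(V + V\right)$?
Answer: $16289$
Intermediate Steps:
$D{\left(V \right)} = 4 + 2 V \left(4 + V\right)$ ($D{\left(V \right)} = 4 + \left(V + 4\right) \left(V + V\right) = 4 + \left(4 + V\right) 2 V = 4 + 2 V \left(4 + V\right)$)
$c{\left(j \right)} = j^{2} + 12 j$
$R = 13$ ($R = \left(5 - 34\right) + 42 = -29 + 42 = 13$)
$\left(c{\left(D{\left(2 \right)} \right)} + 133\right) R = \left(\left(4 + 2 \cdot 2^{2} + 8 \cdot 2\right) \left(12 + \left(4 + 2 \cdot 2^{2} + 8 \cdot 2\right)\right) + 133\right) 13 = \left(\left(4 + 2 \cdot 4 + 16\right) \left(12 + \left(4 + 2 \cdot 4 + 16\right)\right) + 133\right) 13 = \left(\left(4 + 8 + 16\right) \left(12 + \left(4 + 8 + 16\right)\right) + 133\right) 13 = \left(28 \left(12 + 28\right) + 133\right) 13 = \left(28 \cdot 40 + 133\right) 13 = \left(1120 + 133\right) 13 = 1253 \cdot 13 = 16289$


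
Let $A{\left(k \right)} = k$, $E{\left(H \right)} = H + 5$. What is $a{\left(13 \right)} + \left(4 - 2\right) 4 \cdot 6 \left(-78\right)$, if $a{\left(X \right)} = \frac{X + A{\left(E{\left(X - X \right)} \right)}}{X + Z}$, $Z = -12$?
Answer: $-3726$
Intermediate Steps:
$E{\left(H \right)} = 5 + H$
$a{\left(X \right)} = \frac{5 + X}{-12 + X}$ ($a{\left(X \right)} = \frac{X + \left(5 + \left(X - X\right)\right)}{X - 12} = \frac{X + \left(5 + 0\right)}{-12 + X} = \frac{X + 5}{-12 + X} = \frac{5 + X}{-12 + X}$)
$a{\left(13 \right)} + \left(4 - 2\right) 4 \cdot 6 \left(-78\right) = \frac{5 + 13}{-12 + 13} + \left(4 - 2\right) 4 \cdot 6 \left(-78\right) = 1^{-1} \cdot 18 + 2 \cdot 24 \left(-78\right) = 1 \cdot 18 + 48 \left(-78\right) = 18 - 3744 = -3726$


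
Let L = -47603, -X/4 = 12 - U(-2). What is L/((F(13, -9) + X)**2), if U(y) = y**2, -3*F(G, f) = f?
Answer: -47603/841 ≈ -56.603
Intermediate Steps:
F(G, f) = -f/3
X = -32 (X = -4*(12 - 1*(-2)**2) = -4*(12 - 1*4) = -4*(12 - 4) = -4*8 = -32)
L/((F(13, -9) + X)**2) = -47603/(-1/3*(-9) - 32)**2 = -47603/(3 - 32)**2 = -47603/((-29)**2) = -47603/841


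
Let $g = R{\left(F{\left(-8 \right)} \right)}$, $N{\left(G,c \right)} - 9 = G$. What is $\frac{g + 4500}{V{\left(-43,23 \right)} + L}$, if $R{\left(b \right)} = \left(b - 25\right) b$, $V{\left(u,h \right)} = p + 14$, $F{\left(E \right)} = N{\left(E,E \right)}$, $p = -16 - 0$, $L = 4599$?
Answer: $\frac{4476}{4597} \approx 0.97368$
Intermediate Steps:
$p = -16$ ($p = -16 + 0 = -16$)
$N{\left(G,c \right)} = 9 + G$
$F{\left(E \right)} = 9 + E$
$V{\left(u,h \right)} = -2$ ($V{\left(u,h \right)} = -16 + 14 = -2$)
$R{\left(b \right)} = b \left(-25 + b\right)$ ($R{\left(b \right)} = \left(-25 + b\right) b = b \left(-25 + b\right)$)
$g = -24$ ($g = \left(9 - 8\right) \left(-25 + \left(9 - 8\right)\right) = 1 \left(-25 + 1\right) = 1 \left(-24\right) = -24$)
$\frac{g + 4500}{V{\left(-43,23 \right)} + L} = \frac{-24 + 4500}{-2 + 4599} = \frac{4476}{4597}$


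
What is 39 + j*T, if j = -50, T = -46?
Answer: 2339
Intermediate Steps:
39 + j*T = 39 - 50*(-46) = 39 + 2300 = 2339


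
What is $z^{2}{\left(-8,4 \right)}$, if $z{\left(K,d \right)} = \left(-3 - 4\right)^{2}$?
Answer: $2401$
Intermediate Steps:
$z{\left(K,d \right)} = 49$ ($z{\left(K,d \right)} = \left(-7\right)^{2} = 49$)
$z^{2}{\left(-8,4 \right)} = 49^{2} = 2401$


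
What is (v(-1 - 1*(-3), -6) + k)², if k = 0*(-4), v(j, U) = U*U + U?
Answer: 900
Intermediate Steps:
v(j, U) = U + U² (v(j, U) = U² + U = U + U²)
k = 0
(v(-1 - 1*(-3), -6) + k)² = (-6*(1 - 6) + 0)² = (-6*(-5) + 0)² = (30 + 0)² = 30² = 900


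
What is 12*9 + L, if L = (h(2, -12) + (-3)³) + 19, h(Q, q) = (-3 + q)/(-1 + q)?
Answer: 1315/13 ≈ 101.15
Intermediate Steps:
h(Q, q) = (-3 + q)/(-1 + q)
L = -89/13 (L = ((-3 - 12)/(-1 - 12) + (-3)³) + 19 = (-15/(-13) - 27) + 19 = (-1/13*(-15) - 27) + 19 = (15/13 - 27) + 19 = -336/13 + 19 = -89/13 ≈ -6.8462)
12*9 + L = 12*9 - 89/13 = 108 - 89/13 = 1315/13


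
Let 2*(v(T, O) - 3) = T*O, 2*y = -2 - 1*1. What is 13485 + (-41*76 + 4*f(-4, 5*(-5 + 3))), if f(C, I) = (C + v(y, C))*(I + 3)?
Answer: 10313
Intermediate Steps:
y = -3/2 (y = (-2 - 1*1)/2 = (-2 - 1)/2 = (1/2)*(-3) = -3/2 ≈ -1.5000)
v(T, O) = 3 + O*T/2 (v(T, O) = 3 + (T*O)/2 = 3 + (O*T)/2 = 3 + O*T/2)
f(C, I) = (3 + I)*(3 + C/4) (f(C, I) = (C + (3 + (1/2)*C*(-3/2)))*(I + 3) = (C + (3 - 3*C/4))*(3 + I) = (3 + C/4)*(3 + I) = (3 + I)*(3 + C/4))
13485 + (-41*76 + 4*f(-4, 5*(-5 + 3))) = 13485 + (-41*76 + 4*(9 + 3*(5*(-5 + 3)) + (3/4)*(-4) + (1/4)*(-4)*(5*(-5 + 3)))) = 13485 + (-3116 + 4*(9 + 3*(5*(-2)) - 3 + (1/4)*(-4)*(5*(-2)))) = 13485 + (-3116 + 4*(9 + 3*(-10) - 3 + (1/4)*(-4)*(-10))) = 13485 + (-3116 + 4*(9 - 30 - 3 + 10)) = 13485 + (-3116 + 4*(-14)) = 13485 + (-3116 - 56) = 13485 - 3172 = 10313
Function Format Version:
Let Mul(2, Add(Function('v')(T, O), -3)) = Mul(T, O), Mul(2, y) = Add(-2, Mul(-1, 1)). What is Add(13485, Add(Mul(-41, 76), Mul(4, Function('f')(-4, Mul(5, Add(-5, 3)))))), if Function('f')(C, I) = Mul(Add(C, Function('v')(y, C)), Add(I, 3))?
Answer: 10313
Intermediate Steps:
y = Rational(-3, 2) (y = Mul(Rational(1, 2), Add(-2, Mul(-1, 1))) = Mul(Rational(1, 2), Add(-2, -1)) = Mul(Rational(1, 2), -3) = Rational(-3, 2) ≈ -1.5000)
Function('v')(T, O) = Add(3, Mul(Rational(1, 2), O, T)) (Function('v')(T, O) = Add(3, Mul(Rational(1, 2), Mul(T, O))) = Add(3, Mul(Rational(1, 2), Mul(O, T))) = Add(3, Mul(Rational(1, 2), O, T)))
Function('f')(C, I) = Mul(Add(3, I), Add(3, Mul(Rational(1, 4), C))) (Function('f')(C, I) = Mul(Add(C, Add(3, Mul(Rational(1, 2), C, Rational(-3, 2)))), Add(I, 3)) = Mul(Add(C, Add(3, Mul(Rational(-3, 4), C))), Add(3, I)) = Mul(Add(3, Mul(Rational(1, 4), C)), Add(3, I)) = Mul(Add(3, I), Add(3, Mul(Rational(1, 4), C))))
Add(13485, Add(Mul(-41, 76), Mul(4, Function('f')(-4, Mul(5, Add(-5, 3)))))) = Add(13485, Add(Mul(-41, 76), Mul(4, Add(9, Mul(3, Mul(5, Add(-5, 3))), Mul(Rational(3, 4), -4), Mul(Rational(1, 4), -4, Mul(5, Add(-5, 3))))))) = Add(13485, Add(-3116, Mul(4, Add(9, Mul(3, Mul(5, -2)), -3, Mul(Rational(1, 4), -4, Mul(5, -2)))))) = Add(13485, Add(-3116, Mul(4, Add(9, Mul(3, -10), -3, Mul(Rational(1, 4), -4, -10))))) = Add(13485, Add(-3116, Mul(4, Add(9, -30, -3, 10)))) = Add(13485, Add(-3116, Mul(4, -14))) = Add(13485, Add(-3116, -56)) = Add(13485, -3172) = 10313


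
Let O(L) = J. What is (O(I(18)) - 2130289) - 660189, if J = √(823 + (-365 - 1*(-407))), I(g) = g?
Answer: -2790478 + √865 ≈ -2.7904e+6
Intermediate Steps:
J = √865 (J = √(823 + (-365 + 407)) = √(823 + 42) = √865 ≈ 29.411)
O(L) = √865
(O(I(18)) - 2130289) - 660189 = (√865 - 2130289) - 660189 = (-2130289 + √865) - 660189 = -2790478 + √865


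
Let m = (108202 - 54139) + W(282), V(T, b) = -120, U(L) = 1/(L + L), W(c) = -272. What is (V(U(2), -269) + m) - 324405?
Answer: -270734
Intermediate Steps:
U(L) = 1/(2*L)
m = 53791 (m = (108202 - 54139) - 272 = 54063 - 272 = 53791)
(V(U(2), -269) + m) - 324405 = (-120 + 53791) - 324405 = 53671 - 324405 = -270734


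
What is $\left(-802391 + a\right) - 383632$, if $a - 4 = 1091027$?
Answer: $-94992$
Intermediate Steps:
$a = 1091031$ ($a = 4 + 1091027 = 1091031$)
$\left(-802391 + a\right) - 383632 = \left(-802391 + 1091031\right) - 383632 = 288640 - 383632 = -94992$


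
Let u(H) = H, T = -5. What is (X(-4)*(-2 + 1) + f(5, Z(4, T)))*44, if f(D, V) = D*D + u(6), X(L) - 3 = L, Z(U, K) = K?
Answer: 1408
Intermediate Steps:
X(L) = 3 + L
f(D, V) = 6 + D² (f(D, V) = D*D + 6 = D² + 6 = 6 + D²)
(X(-4)*(-2 + 1) + f(5, Z(4, T)))*44 = ((3 - 4)*(-2 + 1) + (6 + 5²))*44 = (-1*(-1) + (6 + 25))*44 = (1 + 31)*44 = 32*44 = 1408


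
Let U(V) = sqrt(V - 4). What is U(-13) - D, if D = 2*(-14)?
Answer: 28 + I*sqrt(17) ≈ 28.0 + 4.1231*I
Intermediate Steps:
D = -28
U(V) = sqrt(-4 + V)
U(-13) - D = sqrt(-4 - 13) - 1*(-28) = sqrt(-17) + 28 = I*sqrt(17) + 28 = 28 + I*sqrt(17)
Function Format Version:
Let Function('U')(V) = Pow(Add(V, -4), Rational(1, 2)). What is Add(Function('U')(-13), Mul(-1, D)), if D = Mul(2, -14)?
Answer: Add(28, Mul(I, Pow(17, Rational(1, 2)))) ≈ Add(28.000, Mul(4.1231, I))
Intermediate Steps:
D = -28
Function('U')(V) = Pow(Add(-4, V), Rational(1, 2))
Add(Function('U')(-13), Mul(-1, D)) = Add(Pow(Add(-4, -13), Rational(1, 2)), Mul(-1, -28)) = Add(Pow(-17, Rational(1, 2)), 28) = Add(Mul(I, Pow(17, Rational(1, 2))), 28) = Add(28, Mul(I, Pow(17, Rational(1, 2))))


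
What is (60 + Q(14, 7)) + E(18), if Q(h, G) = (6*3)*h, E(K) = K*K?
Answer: 636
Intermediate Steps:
E(K) = K**2
Q(h, G) = 18*h
(60 + Q(14, 7)) + E(18) = (60 + 18*14) + 18**2 = (60 + 252) + 324 = 312 + 324 = 636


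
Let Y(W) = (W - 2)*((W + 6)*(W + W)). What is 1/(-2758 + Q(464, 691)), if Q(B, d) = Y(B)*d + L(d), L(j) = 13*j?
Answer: 1/139240596945 ≈ 7.1818e-12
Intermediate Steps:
Y(W) = 2*W*(-2 + W)*(6 + W) (Y(W) = (-2 + W)*((6 + W)*(2*W)) = (-2 + W)*(2*W*(6 + W)) = 2*W*(-2 + W)*(6 + W))
Q(B, d) = 13*d + 2*B*d*(-12 + B² + 4*B) (Q(B, d) = (2*B*(-12 + B² + 4*B))*d + 13*d = 2*B*d*(-12 + B² + 4*B) + 13*d = 13*d + 2*B*d*(-12 + B² + 4*B))
1/(-2758 + Q(464, 691)) = 1/(-2758 + 691*(13 + 2*464*(-12 + 464² + 4*464))) = 1/(-2758 + 691*(13 + 2*464*(-12 + 215296 + 1856))) = 1/(-2758 + 691*(13 + 2*464*217140)) = 1/(-2758 + 691*(13 + 201505920)) = 1/(-2758 + 691*201505933) = 1/(-2758 + 139240599703) = 1/139240596945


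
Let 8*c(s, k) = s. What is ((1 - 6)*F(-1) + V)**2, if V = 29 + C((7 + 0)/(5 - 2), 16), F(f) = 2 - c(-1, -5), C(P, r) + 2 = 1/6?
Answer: 157609/576 ≈ 273.63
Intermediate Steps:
C(P, r) = -11/6 (C(P, r) = -2 + 1/6 = -11/6)
c(s, k) = s/8
F(f) = 17/8 (F(f) = 2 - (-1)/8 = 2 - 1*(-1/8) = 2 + 1/8 = 17/8)
V = 163/6 (V = 29 - 11/6 = 163/6 ≈ 27.167)
((1 - 6)*F(-1) + V)**2 = ((1 - 6)*(17/8) + 163/6)**2 = (-5*17/8 + 163/6)**2 = (-85/8 + 163/6)**2 = (397/24)**2 = 157609/576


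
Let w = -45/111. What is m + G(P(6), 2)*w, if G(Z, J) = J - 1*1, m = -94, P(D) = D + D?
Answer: -3493/37 ≈ -94.405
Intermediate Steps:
w = -15/37 (w = -45*1/111 = -15/37 ≈ -0.40541)
P(D) = 2*D
G(Z, J) = -1 + J (G(Z, J) = J - 1 = -1 + J)
m + G(P(6), 2)*w = -94 + (-1 + 2)*(-15/37) = -94 + 1*(-15/37) = -94 - 15/37 = -3493/37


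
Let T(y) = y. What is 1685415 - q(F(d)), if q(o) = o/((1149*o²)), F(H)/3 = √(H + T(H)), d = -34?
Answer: 1685415 + I*√17/117198 ≈ 1.6854e+6 + 3.5181e-5*I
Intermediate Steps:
F(H) = 3*√2*√H (F(H) = 3*√(H + H) = 3*√(2*H) = 3*(√2*√H) = 3*√2*√H)
q(o) = 1/(1149*o) (q(o) = o*(1/(1149*o²)) = 1/(1149*o))
1685415 - q(F(d)) = 1685415 - 1/(1149*(3*√2*√(-34))) = 1685415 - 1/(1149*(3*√2*(I*√34))) = 1685415 - 1/(1149*(6*I*√17)) = 1685415 - (-I*√17/102)/1149 = 1685415 - (-1)*I*√17/117198 = 1685415 + I*√17/117198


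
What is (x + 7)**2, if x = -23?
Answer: 256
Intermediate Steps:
(x + 7)**2 = (-23 + 7)**2 = (-16)**2 = 256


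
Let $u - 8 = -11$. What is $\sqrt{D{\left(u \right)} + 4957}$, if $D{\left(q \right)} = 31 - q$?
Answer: $\sqrt{4991} \approx 70.647$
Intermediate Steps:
$u = -3$ ($u = 8 - 11 = -3$)
$\sqrt{D{\left(u \right)} + 4957} = \sqrt{\left(31 - -3\right) + 4957} = \sqrt{\left(31 + 3\right) + 4957} = \sqrt{34 + 4957} = \sqrt{4991}$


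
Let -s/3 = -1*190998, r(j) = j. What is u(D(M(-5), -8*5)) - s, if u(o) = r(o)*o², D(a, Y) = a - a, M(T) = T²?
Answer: -572994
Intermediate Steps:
D(a, Y) = 0
u(o) = o³ (u(o) = o*o² = o³)
s = 572994 (s = -(-3)*190998 = -3*(-190998) = 572994)
u(D(M(-5), -8*5)) - s = 0³ - 1*572994 = 0 - 572994 = -572994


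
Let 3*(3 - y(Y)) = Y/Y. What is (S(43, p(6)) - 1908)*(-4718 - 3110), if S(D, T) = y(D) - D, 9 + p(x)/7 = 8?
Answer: 45754660/3 ≈ 1.5252e+7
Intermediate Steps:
p(x) = -7 (p(x) = -63 + 7*8 = -63 + 56 = -7)
y(Y) = 8/3 (y(Y) = 3 - Y/(3*Y) = 3 - 1/3*1 = 3 - 1/3 = 8/3)
S(D, T) = 8/3 - D
(S(43, p(6)) - 1908)*(-4718 - 3110) = ((8/3 - 1*43) - 1908)*(-4718 - 3110) = ((8/3 - 43) - 1908)*(-7828) = (-121/3 - 1908)*(-7828) = -5845/3*(-7828) = 45754660/3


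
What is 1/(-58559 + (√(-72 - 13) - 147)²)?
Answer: I/(3*(-12345*I + 98*√85)) ≈ -2.6858e-5 + 1.9657e-6*I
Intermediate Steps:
1/(-58559 + (√(-72 - 13) - 147)²) = 1/(-58559 + (√(-85) - 147)²) = 1/(-58559 + (I*√85 - 147)²) = 1/(-58559 + (-147 + I*√85)²)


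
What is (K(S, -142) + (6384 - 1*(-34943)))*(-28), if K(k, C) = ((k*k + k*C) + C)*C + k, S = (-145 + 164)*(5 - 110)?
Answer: 16949274552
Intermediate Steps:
S = -1995 (S = 19*(-105) = -1995)
K(k, C) = k + C*(C + k² + C*k) (K(k, C) = ((k² + C*k) + C)*C + k = (C + k² + C*k)*C + k = C*(C + k² + C*k) + k = k + C*(C + k² + C*k))
(K(S, -142) + (6384 - 1*(-34943)))*(-28) = ((-1995 + (-142)² - 142*(-1995)² - 1995*(-142)²) + (6384 - 1*(-34943)))*(-28) = ((-1995 + 20164 - 142*3980025 - 1995*20164) + (6384 + 34943))*(-28) = ((-1995 + 20164 - 565163550 - 40227180) + 41327)*(-28) = (-605372561 + 41327)*(-28) = -605331234*(-28) = 16949274552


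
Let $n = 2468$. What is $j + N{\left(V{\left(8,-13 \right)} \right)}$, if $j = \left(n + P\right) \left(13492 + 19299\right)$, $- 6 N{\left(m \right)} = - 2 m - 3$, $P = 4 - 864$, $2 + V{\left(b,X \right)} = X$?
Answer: $\frac{105455847}{2} \approx 5.2728 \cdot 10^{7}$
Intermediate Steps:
$V{\left(b,X \right)} = -2 + X$
$P = -860$ ($P = 4 - 864 = -860$)
$N{\left(m \right)} = \frac{1}{2} + \frac{m}{3}$ ($N{\left(m \right)} = - \frac{- 2 m - 3}{6} = - \frac{-3 - 2 m}{6} = \frac{1}{2} + \frac{m}{3}$)
$j = 52727928$ ($j = \left(2468 - 860\right) \left(13492 + 19299\right) = 1608 \cdot 32791 = 52727928$)
$j + N{\left(V{\left(8,-13 \right)} \right)} = 52727928 + \left(\frac{1}{2} + \frac{-2 - 13}{3}\right) = 52727928 + \left(\frac{1}{2} + \frac{1}{3} \left(-15\right)\right) = 52727928 + \left(\frac{1}{2} - 5\right) = 52727928 - \frac{9}{2} = \frac{105455847}{2}$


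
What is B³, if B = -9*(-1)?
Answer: 729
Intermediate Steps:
B = 9
B³ = 9³ = 729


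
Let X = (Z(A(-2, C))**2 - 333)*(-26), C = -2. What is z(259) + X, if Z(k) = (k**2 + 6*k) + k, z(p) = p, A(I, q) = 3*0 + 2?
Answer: 493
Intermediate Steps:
A(I, q) = 2 (A(I, q) = 0 + 2 = 2)
Z(k) = k**2 + 7*k
X = 234 (X = ((2*(7 + 2))**2 - 333)*(-26) = ((2*9)**2 - 333)*(-26) = (18**2 - 333)*(-26) = (324 - 333)*(-26) = -9*(-26) = 234)
z(259) + X = 259 + 234 = 493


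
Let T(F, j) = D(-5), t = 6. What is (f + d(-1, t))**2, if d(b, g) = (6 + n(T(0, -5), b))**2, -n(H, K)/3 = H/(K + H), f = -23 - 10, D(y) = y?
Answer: 6889/16 ≈ 430.56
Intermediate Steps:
T(F, j) = -5
f = -33
n(H, K) = -3*H/(H + K) (n(H, K) = -3*H/(K + H) = -3*H/(H + K))
d(b, g) = (6 + 15/(-5 + b))**2 (d(b, g) = (6 - 3*(-5)/(-5 + b))**2 = (6 + 15/(-5 + b))**2)
(f + d(-1, t))**2 = (-33 + (6 + 15/(-5 - 1))**2)**2 = (-33 + (6 + 15/(-6))**2)**2 = (-33 + (6 + 15*(-1/6))**2)**2 = (-33 + (6 - 5/2)**2)**2 = (-33 + (7/2)**2)**2 = (-33 + 49/4)**2 = (-83/4)**2 = 6889/16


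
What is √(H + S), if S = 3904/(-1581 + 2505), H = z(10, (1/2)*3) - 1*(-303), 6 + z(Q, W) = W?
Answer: √64614858/462 ≈ 17.399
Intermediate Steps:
z(Q, W) = -6 + W
H = 597/2 (H = (-6 + (1/2)*3) - 1*(-303) = (-6 + ((½)*1)*3) + 303 = (-6 + (½)*3) + 303 = (-6 + 3/2) + 303 = -9/2 + 303 = 597/2 ≈ 298.50)
S = 976/231 (S = 3904/924 = 3904*(1/924) = 976/231 ≈ 4.2251)
√(H + S) = √(597/2 + 976/231) = √(139859/462) = √64614858/462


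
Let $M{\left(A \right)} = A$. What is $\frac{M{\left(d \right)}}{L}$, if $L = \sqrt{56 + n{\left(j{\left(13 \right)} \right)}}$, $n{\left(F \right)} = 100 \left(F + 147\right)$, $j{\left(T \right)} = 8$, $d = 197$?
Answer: $\frac{197 \sqrt{3889}}{7778} \approx 1.5795$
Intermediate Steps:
$n{\left(F \right)} = 14700 + 100 F$ ($n{\left(F \right)} = 100 \left(147 + F\right) = 14700 + 100 F$)
$L = 2 \sqrt{3889}$ ($L = \sqrt{56 + \left(14700 + 100 \cdot 8\right)} = \sqrt{56 + \left(14700 + 800\right)} = \sqrt{56 + 15500} = \sqrt{15556} = 2 \sqrt{3889} \approx 124.72$)
$\frac{M{\left(d \right)}}{L} = \frac{197}{2 \sqrt{3889}} = 197 \frac{\sqrt{3889}}{7778} = \frac{197 \sqrt{3889}}{7778}$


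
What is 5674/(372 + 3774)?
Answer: 2837/2073 ≈ 1.3685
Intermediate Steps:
5674/(372 + 3774) = 5674/4146 = 5674*(1/4146) = 2837/2073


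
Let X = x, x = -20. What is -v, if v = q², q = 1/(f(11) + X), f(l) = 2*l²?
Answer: -1/49284 ≈ -2.0291e-5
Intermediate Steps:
X = -20
q = 1/222 (q = 1/(2*11² - 20) = 1/(2*121 - 20) = 1/(242 - 20) = 1/222 ≈ 0.0045045)
v = 1/49284 (v = (1/222)² = 1/49284 ≈ 2.0291e-5)
-v = -1*1/49284 = -1/49284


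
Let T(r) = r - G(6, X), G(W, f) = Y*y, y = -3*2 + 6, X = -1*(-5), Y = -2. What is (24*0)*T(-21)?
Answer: 0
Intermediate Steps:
X = 5
y = 0 (y = -6 + 6 = 0)
G(W, f) = 0 (G(W, f) = -2*0 = 0)
T(r) = r (T(r) = r - 1*0 = r + 0 = r)
(24*0)*T(-21) = (24*0)*(-21) = 0*(-21) = 0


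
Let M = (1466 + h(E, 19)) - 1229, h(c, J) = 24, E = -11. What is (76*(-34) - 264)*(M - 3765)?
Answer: 9979392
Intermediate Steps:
M = 261 (M = (1466 + 24) - 1229 = 1490 - 1229 = 261)
(76*(-34) - 264)*(M - 3765) = (76*(-34) - 264)*(261 - 3765) = (-2584 - 264)*(-3504) = -2848*(-3504) = 9979392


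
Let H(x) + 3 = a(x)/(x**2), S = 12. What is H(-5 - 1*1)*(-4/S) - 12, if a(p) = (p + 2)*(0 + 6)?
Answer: -97/9 ≈ -10.778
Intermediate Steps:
a(p) = 12 + 6*p (a(p) = (2 + p)*6 = 12 + 6*p)
H(x) = -3 + (12 + 6*x)/x**2 (H(x) = -3 + (12 + 6*x)/(x**2) = -3 + (12 + 6*x)/x**2)
H(-5 - 1*1)*(-4/S) - 12 = (-3 + 6/(-5 - 1*1) + 12/(-5 - 1*1)**2)*(-4/12) - 12 = (-3 + 6/(-5 - 1) + 12/(-5 - 1)**2)*(-4*1/12) - 12 = (-3 + 6/(-6) + 12/(-6)**2)*(-1/3) - 12 = (-3 + 6*(-1/6) + 12*(1/36))*(-1/3) - 12 = (-3 - 1 + 1/3)*(-1/3) - 12 = -11/3*(-1/3) - 12 = 11/9 - 12 = -97/9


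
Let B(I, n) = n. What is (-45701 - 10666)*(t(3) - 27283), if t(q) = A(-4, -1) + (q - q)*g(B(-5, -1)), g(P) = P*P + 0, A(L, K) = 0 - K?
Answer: 1537804494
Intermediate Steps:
A(L, K) = -K
g(P) = P**2 (g(P) = P**2 + 0 = P**2)
t(q) = 1 (t(q) = -1*(-1) + (q - q)*(-1)**2 = 1 + 0*1 = 1 + 0 = 1)
(-45701 - 10666)*(t(3) - 27283) = (-45701 - 10666)*(1 - 27283) = -56367*(-27282) = 1537804494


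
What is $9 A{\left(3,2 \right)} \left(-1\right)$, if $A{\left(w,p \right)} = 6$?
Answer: $-54$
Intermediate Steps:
$9 A{\left(3,2 \right)} \left(-1\right) = 9 \cdot 6 \left(-1\right) = 54 \left(-1\right) = -54$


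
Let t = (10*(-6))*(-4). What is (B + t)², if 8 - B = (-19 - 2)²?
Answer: 37249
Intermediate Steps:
B = -433 (B = 8 - (-19 - 2)² = 8 - 1*(-21)² = 8 - 1*441 = 8 - 441 = -433)
t = 240 (t = -60*(-4) = 240)
(B + t)² = (-433 + 240)² = (-193)² = 37249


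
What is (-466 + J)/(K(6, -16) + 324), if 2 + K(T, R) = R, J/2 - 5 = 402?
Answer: 58/51 ≈ 1.1373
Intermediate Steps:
J = 814 (J = 10 + 2*402 = 10 + 804 = 814)
K(T, R) = -2 + R
(-466 + J)/(K(6, -16) + 324) = (-466 + 814)/((-2 - 16) + 324) = 348/(-18 + 324) = 348/306 = 348*(1/306) = 58/51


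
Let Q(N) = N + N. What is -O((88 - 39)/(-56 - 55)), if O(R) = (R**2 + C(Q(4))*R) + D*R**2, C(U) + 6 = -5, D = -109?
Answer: 66493/4107 ≈ 16.190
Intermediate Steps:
Q(N) = 2*N
C(U) = -11 (C(U) = -6 - 5 = -11)
O(R) = -108*R**2 - 11*R (O(R) = (R**2 - 11*R) - 109*R**2 = -108*R**2 - 11*R)
-O((88 - 39)/(-56 - 55)) = -(-1)*(88 - 39)/(-56 - 55)*(11 + 108*((88 - 39)/(-56 - 55))) = -(-1)*49/(-111)*(11 + 108*(49/(-111))) = -(-1)*49*(-1/111)*(11 + 108*(49*(-1/111))) = -(-1)*(-49)*(11 + 108*(-49/111))/111 = -(-1)*(-49)*(11 - 1764/37)/111 = -(-1)*(-49)*(-1357)/(111*37) = -1*(-66493/4107) = 66493/4107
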